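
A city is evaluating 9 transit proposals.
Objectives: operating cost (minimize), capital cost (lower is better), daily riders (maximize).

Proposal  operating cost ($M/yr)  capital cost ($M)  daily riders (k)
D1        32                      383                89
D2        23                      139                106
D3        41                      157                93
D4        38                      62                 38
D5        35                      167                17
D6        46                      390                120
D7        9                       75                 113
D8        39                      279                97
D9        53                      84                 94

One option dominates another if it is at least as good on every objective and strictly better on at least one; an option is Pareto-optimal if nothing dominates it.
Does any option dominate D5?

D2 vs D5: operating cost 23≤35, capital cost 139≤167, daily riders 106≥17 — D2 is at least as good on every objective and strictly better on at least one, so D2 dominates D5.

Yes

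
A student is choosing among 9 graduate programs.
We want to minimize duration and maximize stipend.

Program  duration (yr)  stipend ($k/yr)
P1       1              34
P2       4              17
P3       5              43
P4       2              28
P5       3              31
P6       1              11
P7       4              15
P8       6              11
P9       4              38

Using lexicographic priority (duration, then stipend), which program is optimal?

First minimize duration: best is 1, kept {P1, P6}.
Then maximize stipend: best is 34, kept {P1}.

P1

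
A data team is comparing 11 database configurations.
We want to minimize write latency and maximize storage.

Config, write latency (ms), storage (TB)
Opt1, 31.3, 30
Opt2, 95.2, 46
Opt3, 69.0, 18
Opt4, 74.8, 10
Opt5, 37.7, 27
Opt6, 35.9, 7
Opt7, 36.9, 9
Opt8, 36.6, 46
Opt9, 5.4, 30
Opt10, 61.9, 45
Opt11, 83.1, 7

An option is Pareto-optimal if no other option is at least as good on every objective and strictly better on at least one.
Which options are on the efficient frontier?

Opt1: dominated by Opt9 (write latency 5.4≤31.3, storage 30≥30).
Opt2: dominated by Opt8 (write latency 36.6≤95.2, storage 46≥46).
Opt3: dominated by Opt1 (write latency 31.3≤69.0, storage 30≥18).
Opt4: dominated by Opt1 (write latency 31.3≤74.8, storage 30≥10).
Opt5: dominated by Opt1 (write latency 31.3≤37.7, storage 30≥27).
Opt6: dominated by Opt1 (write latency 31.3≤35.9, storage 30≥7).
Opt7: dominated by Opt1 (write latency 31.3≤36.9, storage 30≥9).
Opt8: not dominated.
Opt9: not dominated (best write latency).
Opt10: dominated by Opt8 (write latency 36.6≤61.9, storage 46≥45).
Opt11: dominated by Opt1 (write latency 31.3≤83.1, storage 30≥7).

Opt8, Opt9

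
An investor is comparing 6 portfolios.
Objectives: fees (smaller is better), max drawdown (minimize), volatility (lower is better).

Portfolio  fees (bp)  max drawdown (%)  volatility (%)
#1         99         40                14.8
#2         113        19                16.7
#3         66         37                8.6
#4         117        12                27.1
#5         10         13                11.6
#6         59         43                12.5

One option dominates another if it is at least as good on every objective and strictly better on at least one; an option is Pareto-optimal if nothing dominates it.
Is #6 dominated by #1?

#1 vs #6: #1 is worse on fees (99 vs 59), so it does not dominate #6.

No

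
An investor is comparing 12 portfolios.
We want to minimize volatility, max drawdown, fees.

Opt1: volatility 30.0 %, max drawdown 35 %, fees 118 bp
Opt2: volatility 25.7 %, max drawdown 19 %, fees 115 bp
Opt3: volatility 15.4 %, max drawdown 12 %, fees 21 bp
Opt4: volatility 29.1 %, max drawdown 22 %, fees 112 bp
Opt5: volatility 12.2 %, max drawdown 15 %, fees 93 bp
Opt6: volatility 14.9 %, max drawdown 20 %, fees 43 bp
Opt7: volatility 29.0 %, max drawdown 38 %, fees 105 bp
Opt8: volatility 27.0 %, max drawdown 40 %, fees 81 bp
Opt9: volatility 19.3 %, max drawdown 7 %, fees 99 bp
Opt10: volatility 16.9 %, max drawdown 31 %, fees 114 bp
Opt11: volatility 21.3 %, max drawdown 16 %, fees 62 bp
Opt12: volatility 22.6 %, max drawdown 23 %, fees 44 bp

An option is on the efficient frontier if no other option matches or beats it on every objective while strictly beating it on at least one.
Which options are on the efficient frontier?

Opt1: dominated by Opt2 (volatility 25.7≤30.0, max drawdown 19≤35, fees 115≤118).
Opt2: dominated by Opt3 (volatility 15.4≤25.7, max drawdown 12≤19, fees 21≤115).
Opt3: not dominated (best fees).
Opt4: dominated by Opt3 (volatility 15.4≤29.1, max drawdown 12≤22, fees 21≤112).
Opt5: not dominated (best volatility).
Opt6: not dominated.
Opt7: dominated by Opt3 (volatility 15.4≤29.0, max drawdown 12≤38, fees 21≤105).
Opt8: dominated by Opt3 (volatility 15.4≤27.0, max drawdown 12≤40, fees 21≤81).
Opt9: not dominated (best max drawdown).
Opt10: dominated by Opt3 (volatility 15.4≤16.9, max drawdown 12≤31, fees 21≤114).
Opt11: dominated by Opt3 (volatility 15.4≤21.3, max drawdown 12≤16, fees 21≤62).
Opt12: dominated by Opt3 (volatility 15.4≤22.6, max drawdown 12≤23, fees 21≤44).

Opt3, Opt5, Opt6, Opt9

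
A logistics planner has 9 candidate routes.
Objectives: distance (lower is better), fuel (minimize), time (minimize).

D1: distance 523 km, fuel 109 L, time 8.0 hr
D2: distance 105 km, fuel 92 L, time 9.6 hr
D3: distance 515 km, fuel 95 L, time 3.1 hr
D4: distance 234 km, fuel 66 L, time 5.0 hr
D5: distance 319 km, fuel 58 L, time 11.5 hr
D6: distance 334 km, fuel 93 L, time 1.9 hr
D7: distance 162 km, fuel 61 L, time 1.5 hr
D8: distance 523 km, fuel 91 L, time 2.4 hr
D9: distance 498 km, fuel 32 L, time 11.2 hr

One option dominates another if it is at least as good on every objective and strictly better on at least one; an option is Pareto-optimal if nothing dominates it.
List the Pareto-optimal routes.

D1: dominated by D3 (distance 515≤523, fuel 95≤109, time 3.1≤8.0).
D2: not dominated (best distance).
D3: dominated by D6 (distance 334≤515, fuel 93≤95, time 1.9≤3.1).
D4: dominated by D7 (distance 162≤234, fuel 61≤66, time 1.5≤5.0).
D5: not dominated.
D6: dominated by D7 (distance 162≤334, fuel 61≤93, time 1.5≤1.9).
D7: not dominated (best time).
D8: dominated by D7 (distance 162≤523, fuel 61≤91, time 1.5≤2.4).
D9: not dominated (best fuel).

D2, D5, D7, D9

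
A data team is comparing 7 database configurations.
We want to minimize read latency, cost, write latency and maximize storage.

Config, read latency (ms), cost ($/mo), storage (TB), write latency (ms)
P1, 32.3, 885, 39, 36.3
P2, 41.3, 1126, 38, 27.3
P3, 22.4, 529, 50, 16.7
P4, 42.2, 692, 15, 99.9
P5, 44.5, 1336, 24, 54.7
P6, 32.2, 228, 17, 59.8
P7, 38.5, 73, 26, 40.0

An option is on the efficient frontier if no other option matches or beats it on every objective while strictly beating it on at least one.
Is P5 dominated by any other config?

Yes

P1 vs P5: read latency 32.3≤44.5, cost 885≤1336, storage 39≥24, write latency 36.3≤54.7 — P1 is at least as good on every objective and strictly better on at least one, so P1 dominates P5.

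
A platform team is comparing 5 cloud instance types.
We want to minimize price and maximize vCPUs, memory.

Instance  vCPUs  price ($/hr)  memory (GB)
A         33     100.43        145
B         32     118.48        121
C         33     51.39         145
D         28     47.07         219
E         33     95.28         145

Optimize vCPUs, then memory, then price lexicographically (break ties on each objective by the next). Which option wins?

First maximize vCPUs: best is 33, kept {A, C, E}.
Then maximize memory: best is 145, kept {A, C, E}.
Then minimize price: best is 51.39, kept {C}.

C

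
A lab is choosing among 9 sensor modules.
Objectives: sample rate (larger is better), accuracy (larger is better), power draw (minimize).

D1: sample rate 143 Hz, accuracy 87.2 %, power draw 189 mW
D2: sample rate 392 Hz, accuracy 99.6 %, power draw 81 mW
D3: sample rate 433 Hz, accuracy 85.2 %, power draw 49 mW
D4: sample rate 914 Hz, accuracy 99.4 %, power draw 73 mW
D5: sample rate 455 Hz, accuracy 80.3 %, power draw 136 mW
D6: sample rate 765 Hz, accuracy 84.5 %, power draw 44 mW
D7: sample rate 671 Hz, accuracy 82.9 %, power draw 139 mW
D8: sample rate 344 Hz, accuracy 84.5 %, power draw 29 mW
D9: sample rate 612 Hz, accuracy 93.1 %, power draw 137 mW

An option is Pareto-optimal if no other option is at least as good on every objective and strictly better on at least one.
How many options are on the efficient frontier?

D1: dominated by D2 (sample rate 392≥143, accuracy 99.6≥87.2, power draw 81≤189).
D2: not dominated (best accuracy).
D3: not dominated.
D4: not dominated (best sample rate).
D5: dominated by D4 (sample rate 914≥455, accuracy 99.4≥80.3, power draw 73≤136).
D6: not dominated.
D7: dominated by D4 (sample rate 914≥671, accuracy 99.4≥82.9, power draw 73≤139).
D8: not dominated (best power draw).
D9: dominated by D4 (sample rate 914≥612, accuracy 99.4≥93.1, power draw 73≤137).
Pareto-optimal: D2, D3, D4, D6, D8 → 5.

5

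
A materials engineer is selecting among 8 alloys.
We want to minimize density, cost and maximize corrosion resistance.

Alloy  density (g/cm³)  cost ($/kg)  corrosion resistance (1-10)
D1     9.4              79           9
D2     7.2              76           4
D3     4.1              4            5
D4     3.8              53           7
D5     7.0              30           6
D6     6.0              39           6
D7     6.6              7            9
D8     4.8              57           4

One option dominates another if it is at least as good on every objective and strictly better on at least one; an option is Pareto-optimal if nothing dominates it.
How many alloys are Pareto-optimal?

4

D1: dominated by D7 (density 6.6≤9.4, cost 7≤79, corrosion resistance 9≥9).
D2: dominated by D3 (density 4.1≤7.2, cost 4≤76, corrosion resistance 5≥4).
D3: not dominated (best cost).
D4: not dominated (best density).
D5: dominated by D7 (density 6.6≤7.0, cost 7≤30, corrosion resistance 9≥6).
D6: not dominated.
D7: not dominated.
D8: dominated by D3 (density 4.1≤4.8, cost 4≤57, corrosion resistance 5≥4).
Pareto-optimal: D3, D4, D6, D7 → 4.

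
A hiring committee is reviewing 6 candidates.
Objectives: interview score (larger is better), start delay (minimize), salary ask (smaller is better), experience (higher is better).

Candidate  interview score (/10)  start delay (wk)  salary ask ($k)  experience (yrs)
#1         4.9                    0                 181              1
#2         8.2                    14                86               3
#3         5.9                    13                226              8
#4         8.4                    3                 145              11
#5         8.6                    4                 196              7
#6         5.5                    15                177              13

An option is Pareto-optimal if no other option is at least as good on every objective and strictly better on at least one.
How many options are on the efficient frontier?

5

#1: not dominated (best start delay).
#2: not dominated (best salary ask).
#3: dominated by #4 (interview score 8.4≥5.9, start delay 3≤13, salary ask 145≤226, experience 11≥8).
#4: not dominated.
#5: not dominated (best interview score).
#6: not dominated (best experience).
Pareto-optimal: #1, #2, #4, #5, #6 → 5.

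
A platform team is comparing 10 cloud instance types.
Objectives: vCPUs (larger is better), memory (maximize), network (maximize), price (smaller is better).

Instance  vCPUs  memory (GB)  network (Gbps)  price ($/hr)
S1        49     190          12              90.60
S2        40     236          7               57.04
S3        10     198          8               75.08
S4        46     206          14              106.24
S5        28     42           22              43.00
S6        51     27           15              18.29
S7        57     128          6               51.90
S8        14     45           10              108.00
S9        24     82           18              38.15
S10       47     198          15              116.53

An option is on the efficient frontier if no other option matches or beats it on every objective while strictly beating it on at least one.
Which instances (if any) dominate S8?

S1: vCPUs 49≥14, memory 190≥45, network 12≥10, price 90.60≤108.00 — dominates S8.
S4: vCPUs 46≥14, memory 206≥45, network 14≥10, price 106.24≤108.00 — dominates S8.
S9: vCPUs 24≥14, memory 82≥45, network 18≥10, price 38.15≤108.00 — dominates S8.
Others (S2, S3, S5, S6, S7, S10) are each worse than S8 on at least one objective.

S1, S4, S9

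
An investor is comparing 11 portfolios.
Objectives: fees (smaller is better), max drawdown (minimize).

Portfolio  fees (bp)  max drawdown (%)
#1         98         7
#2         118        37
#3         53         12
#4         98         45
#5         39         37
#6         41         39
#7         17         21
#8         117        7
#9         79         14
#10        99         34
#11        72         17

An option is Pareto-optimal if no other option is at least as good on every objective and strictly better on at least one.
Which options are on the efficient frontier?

#1, #3, #7

#1: not dominated.
#2: dominated by #1 (fees 98≤118, max drawdown 7≤37).
#3: not dominated.
#4: dominated by #1 (fees 98≤98, max drawdown 7≤45).
#5: dominated by #7 (fees 17≤39, max drawdown 21≤37).
#6: dominated by #5 (fees 39≤41, max drawdown 37≤39).
#7: not dominated (best fees).
#8: dominated by #1 (fees 98≤117, max drawdown 7≤7).
#9: dominated by #3 (fees 53≤79, max drawdown 12≤14).
#10: dominated by #1 (fees 98≤99, max drawdown 7≤34).
#11: dominated by #3 (fees 53≤72, max drawdown 12≤17).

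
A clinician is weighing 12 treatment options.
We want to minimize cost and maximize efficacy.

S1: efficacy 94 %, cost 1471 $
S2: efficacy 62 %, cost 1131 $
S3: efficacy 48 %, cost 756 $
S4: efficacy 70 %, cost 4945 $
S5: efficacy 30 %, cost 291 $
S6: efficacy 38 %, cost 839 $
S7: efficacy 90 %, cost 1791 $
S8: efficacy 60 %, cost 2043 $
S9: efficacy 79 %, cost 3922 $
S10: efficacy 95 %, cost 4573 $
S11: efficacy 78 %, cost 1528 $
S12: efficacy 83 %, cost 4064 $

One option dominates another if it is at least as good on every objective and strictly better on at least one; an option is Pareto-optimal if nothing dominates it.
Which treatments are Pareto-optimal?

S1, S2, S3, S5, S10

S1: not dominated.
S2: not dominated.
S3: not dominated.
S4: dominated by S1 (efficacy 94≥70, cost 1471≤4945).
S5: not dominated (best cost).
S6: dominated by S3 (efficacy 48≥38, cost 756≤839).
S7: dominated by S1 (efficacy 94≥90, cost 1471≤1791).
S8: dominated by S1 (efficacy 94≥60, cost 1471≤2043).
S9: dominated by S1 (efficacy 94≥79, cost 1471≤3922).
S10: not dominated (best efficacy).
S11: dominated by S1 (efficacy 94≥78, cost 1471≤1528).
S12: dominated by S1 (efficacy 94≥83, cost 1471≤4064).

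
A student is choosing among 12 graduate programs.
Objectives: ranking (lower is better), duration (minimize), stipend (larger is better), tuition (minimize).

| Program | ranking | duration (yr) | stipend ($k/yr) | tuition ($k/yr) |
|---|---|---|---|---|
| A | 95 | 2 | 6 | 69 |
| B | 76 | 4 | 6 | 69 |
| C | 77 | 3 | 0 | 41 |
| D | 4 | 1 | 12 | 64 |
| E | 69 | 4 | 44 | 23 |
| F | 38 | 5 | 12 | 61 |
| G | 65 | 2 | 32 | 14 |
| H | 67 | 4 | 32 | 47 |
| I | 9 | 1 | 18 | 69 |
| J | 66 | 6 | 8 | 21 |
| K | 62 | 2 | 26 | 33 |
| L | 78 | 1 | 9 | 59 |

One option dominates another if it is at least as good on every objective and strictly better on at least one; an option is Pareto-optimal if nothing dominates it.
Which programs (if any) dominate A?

D: ranking 4≤95, duration 1≤2, stipend 12≥6, tuition 64≤69 — dominates A.
G: ranking 65≤95, duration 2≤2, stipend 32≥6, tuition 14≤69 — dominates A.
I: ranking 9≤95, duration 1≤2, stipend 18≥6, tuition 69≤69 — dominates A.
K: ranking 62≤95, duration 2≤2, stipend 26≥6, tuition 33≤69 — dominates A.
L: ranking 78≤95, duration 1≤2, stipend 9≥6, tuition 59≤69 — dominates A.
Others (B, C, E, F, H, J) are each worse than A on at least one objective.

D, G, I, K, L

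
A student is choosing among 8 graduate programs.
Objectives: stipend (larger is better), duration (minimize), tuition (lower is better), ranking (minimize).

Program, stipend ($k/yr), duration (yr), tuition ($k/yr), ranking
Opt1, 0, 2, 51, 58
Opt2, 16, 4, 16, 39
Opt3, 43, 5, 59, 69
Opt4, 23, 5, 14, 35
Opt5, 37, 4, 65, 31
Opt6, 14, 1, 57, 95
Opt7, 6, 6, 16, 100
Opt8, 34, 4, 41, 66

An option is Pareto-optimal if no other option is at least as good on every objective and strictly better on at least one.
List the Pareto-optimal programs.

Opt1, Opt2, Opt3, Opt4, Opt5, Opt6, Opt8

Opt1: not dominated.
Opt2: not dominated.
Opt3: not dominated (best stipend).
Opt4: not dominated (best tuition).
Opt5: not dominated (best ranking).
Opt6: not dominated (best duration).
Opt7: dominated by Opt2 (stipend 16≥6, duration 4≤6, tuition 16≤16, ranking 39≤100).
Opt8: not dominated.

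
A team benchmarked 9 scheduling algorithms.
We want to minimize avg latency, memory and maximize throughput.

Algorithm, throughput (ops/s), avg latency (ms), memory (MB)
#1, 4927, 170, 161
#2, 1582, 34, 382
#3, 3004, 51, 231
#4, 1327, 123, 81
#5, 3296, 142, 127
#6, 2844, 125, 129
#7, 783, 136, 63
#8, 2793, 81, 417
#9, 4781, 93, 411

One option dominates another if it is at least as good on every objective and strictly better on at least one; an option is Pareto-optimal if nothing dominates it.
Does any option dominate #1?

No

#2: worse on throughput (1582 vs 4927).
#3: worse on throughput (3004 vs 4927).
#4: worse on throughput (1327 vs 4927).
#5: worse on throughput (3296 vs 4927).
#6: worse on throughput (2844 vs 4927).
#7: worse on throughput (783 vs 4927).
#8: worse on throughput (2793 vs 4927).
#9: worse on throughput (4781 vs 4927).
No option is at least as good as #1 on every objective and strictly better on one.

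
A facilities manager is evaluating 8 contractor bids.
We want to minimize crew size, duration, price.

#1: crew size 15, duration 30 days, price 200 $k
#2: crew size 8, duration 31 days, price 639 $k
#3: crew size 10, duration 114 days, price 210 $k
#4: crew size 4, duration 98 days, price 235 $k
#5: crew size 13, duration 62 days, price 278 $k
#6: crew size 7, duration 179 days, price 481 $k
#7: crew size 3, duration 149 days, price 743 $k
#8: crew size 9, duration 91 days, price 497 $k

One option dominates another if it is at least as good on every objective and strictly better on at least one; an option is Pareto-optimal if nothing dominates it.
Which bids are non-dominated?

#1, #2, #3, #4, #5, #7, #8

#1: not dominated (best duration).
#2: not dominated.
#3: not dominated.
#4: not dominated.
#5: not dominated.
#6: dominated by #4 (crew size 4≤7, duration 98≤179, price 235≤481).
#7: not dominated (best crew size).
#8: not dominated.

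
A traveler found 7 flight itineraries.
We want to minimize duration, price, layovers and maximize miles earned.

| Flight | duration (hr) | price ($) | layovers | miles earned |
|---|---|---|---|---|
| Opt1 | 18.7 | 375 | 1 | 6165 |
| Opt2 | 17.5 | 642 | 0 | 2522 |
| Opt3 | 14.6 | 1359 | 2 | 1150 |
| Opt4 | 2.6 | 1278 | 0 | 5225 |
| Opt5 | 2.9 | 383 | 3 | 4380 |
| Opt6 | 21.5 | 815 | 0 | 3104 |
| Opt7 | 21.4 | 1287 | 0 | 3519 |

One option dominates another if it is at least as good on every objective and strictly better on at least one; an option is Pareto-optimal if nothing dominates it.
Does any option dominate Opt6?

No

Opt1: worse on layovers (1 vs 0).
Opt2: worse on miles earned (2522 vs 3104).
Opt3: worse on price (1359 vs 815).
Opt4: worse on price (1278 vs 815).
Opt5: worse on layovers (3 vs 0).
Opt7: worse on price (1287 vs 815).
No option is at least as good as Opt6 on every objective and strictly better on one.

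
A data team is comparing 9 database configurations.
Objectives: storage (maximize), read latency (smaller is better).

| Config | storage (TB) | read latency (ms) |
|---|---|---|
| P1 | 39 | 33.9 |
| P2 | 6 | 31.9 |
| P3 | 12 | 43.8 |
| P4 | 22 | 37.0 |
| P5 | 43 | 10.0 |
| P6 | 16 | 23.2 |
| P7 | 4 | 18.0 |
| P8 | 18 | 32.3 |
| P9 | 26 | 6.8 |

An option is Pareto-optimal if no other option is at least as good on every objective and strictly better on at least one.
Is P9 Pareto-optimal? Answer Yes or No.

Yes

P1: worse on read latency (33.9 vs 6.8).
P2: worse on storage (6 vs 26).
P3: worse on storage (12 vs 26).
P4: worse on storage (22 vs 26).
P5: worse on read latency (10.0 vs 6.8).
P6: worse on storage (16 vs 26).
P7: worse on storage (4 vs 26).
P8: worse on storage (18 vs 26).
No option is at least as good as P9 on every objective and strictly better on one.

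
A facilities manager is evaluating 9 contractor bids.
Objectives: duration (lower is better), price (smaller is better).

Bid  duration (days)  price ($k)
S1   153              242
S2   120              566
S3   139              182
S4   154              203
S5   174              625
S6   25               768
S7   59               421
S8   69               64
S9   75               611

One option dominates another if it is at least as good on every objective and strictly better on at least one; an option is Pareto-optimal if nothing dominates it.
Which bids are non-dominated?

S1: dominated by S3 (duration 139≤153, price 182≤242).
S2: dominated by S7 (duration 59≤120, price 421≤566).
S3: dominated by S8 (duration 69≤139, price 64≤182).
S4: dominated by S3 (duration 139≤154, price 182≤203).
S5: dominated by S1 (duration 153≤174, price 242≤625).
S6: not dominated (best duration).
S7: not dominated.
S8: not dominated (best price).
S9: dominated by S7 (duration 59≤75, price 421≤611).

S6, S7, S8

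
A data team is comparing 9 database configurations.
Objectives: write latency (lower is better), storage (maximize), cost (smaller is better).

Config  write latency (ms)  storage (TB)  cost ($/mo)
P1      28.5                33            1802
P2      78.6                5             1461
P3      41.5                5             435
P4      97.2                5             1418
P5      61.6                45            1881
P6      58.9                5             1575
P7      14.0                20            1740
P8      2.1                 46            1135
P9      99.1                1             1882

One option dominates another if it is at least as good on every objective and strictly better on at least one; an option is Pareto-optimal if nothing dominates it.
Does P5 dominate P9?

P5 vs P9: write latency 61.6≤99.1, storage 45≥1, cost 1881≤1882 — P5 is at least as good on every objective with at least one strict improvement.

Yes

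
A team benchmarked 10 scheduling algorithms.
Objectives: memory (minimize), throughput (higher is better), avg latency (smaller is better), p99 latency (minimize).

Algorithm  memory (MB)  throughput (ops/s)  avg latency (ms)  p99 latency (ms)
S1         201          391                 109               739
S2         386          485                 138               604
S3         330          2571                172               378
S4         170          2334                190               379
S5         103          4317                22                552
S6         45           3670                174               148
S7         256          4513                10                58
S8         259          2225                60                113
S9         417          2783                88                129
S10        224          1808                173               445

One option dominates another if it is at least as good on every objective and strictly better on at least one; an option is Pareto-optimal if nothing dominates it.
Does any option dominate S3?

S7 vs S3: memory 256≤330, throughput 4513≥2571, avg latency 10≤172, p99 latency 58≤378 — S7 is at least as good on every objective and strictly better on at least one, so S7 dominates S3.

Yes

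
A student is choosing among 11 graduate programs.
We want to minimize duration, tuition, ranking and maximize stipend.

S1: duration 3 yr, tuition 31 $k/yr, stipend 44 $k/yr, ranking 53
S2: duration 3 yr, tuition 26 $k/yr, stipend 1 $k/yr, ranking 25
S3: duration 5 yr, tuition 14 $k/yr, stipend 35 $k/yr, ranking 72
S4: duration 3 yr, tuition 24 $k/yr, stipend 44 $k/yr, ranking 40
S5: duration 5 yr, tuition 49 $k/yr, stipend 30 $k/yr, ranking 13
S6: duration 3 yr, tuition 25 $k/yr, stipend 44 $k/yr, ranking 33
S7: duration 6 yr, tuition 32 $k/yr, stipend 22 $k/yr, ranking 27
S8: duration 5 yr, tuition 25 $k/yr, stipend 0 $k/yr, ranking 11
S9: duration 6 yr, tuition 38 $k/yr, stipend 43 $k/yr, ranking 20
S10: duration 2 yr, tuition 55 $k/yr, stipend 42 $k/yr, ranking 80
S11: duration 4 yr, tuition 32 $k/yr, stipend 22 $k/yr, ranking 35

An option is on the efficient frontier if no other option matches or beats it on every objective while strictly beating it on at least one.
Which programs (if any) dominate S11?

S6: duration 3≤4, tuition 25≤32, stipend 44≥22, ranking 33≤35 — dominates S11.
Others (S1, S2, S3, S4, S5, S7, S8, S9, S10) are each worse than S11 on at least one objective.

S6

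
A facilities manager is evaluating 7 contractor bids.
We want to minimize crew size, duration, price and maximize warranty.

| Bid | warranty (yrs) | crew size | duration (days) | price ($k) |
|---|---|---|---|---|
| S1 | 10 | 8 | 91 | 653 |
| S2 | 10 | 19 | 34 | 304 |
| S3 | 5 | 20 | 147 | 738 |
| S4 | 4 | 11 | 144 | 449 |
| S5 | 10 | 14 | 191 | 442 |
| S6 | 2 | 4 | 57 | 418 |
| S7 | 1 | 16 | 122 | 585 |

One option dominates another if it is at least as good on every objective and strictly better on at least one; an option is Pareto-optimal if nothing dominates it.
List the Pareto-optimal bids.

S1: not dominated.
S2: not dominated (best duration).
S3: dominated by S1 (warranty 10≥5, crew size 8≤20, duration 91≤147, price 653≤738).
S4: not dominated.
S5: not dominated.
S6: not dominated (best crew size).
S7: dominated by S6 (warranty 2≥1, crew size 4≤16, duration 57≤122, price 418≤585).

S1, S2, S4, S5, S6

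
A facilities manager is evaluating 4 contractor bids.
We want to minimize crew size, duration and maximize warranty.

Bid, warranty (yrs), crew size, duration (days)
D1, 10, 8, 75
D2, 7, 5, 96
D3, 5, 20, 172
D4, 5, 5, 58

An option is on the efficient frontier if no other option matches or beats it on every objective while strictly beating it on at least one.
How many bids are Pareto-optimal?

3

D1: not dominated (best warranty).
D2: not dominated.
D3: dominated by D1 (warranty 10≥5, crew size 8≤20, duration 75≤172).
D4: not dominated (best duration).
Pareto-optimal: D1, D2, D4 → 3.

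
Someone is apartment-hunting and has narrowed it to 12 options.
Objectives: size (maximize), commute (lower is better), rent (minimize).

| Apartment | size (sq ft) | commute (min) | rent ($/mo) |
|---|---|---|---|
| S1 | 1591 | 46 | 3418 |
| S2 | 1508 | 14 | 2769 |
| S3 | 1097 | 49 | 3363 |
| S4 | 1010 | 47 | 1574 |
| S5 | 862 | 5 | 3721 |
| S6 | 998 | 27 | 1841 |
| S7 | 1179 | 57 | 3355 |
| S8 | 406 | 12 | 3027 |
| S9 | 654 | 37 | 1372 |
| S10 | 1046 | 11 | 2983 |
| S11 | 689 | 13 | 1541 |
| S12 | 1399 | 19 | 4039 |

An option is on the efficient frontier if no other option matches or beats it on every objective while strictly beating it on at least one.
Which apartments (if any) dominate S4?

S1: worse on rent (3418 vs 1574).
S2: worse on rent (2769 vs 1574).
S3: worse on commute (49 vs 47).
S5: worse on size (862 vs 1010).
S6: worse on size (998 vs 1010).
S7: worse on commute (57 vs 47).
S8: worse on size (406 vs 1010).
S9: worse on size (654 vs 1010).
S10: worse on rent (2983 vs 1574).
S11: worse on size (689 vs 1010).
S12: worse on rent (4039 vs 1574).
No option dominates S4.

none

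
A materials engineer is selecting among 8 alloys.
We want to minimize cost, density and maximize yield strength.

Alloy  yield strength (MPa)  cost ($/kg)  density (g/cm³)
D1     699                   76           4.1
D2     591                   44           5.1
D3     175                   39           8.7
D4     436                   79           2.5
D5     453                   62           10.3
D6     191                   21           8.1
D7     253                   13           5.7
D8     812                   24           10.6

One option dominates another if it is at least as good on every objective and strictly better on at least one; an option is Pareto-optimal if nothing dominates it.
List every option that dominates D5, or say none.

D2: yield strength 591≥453, cost 44≤62, density 5.1≤10.3 — dominates D5.
Others (D1, D3, D4, D6, D7, D8) are each worse than D5 on at least one objective.

D2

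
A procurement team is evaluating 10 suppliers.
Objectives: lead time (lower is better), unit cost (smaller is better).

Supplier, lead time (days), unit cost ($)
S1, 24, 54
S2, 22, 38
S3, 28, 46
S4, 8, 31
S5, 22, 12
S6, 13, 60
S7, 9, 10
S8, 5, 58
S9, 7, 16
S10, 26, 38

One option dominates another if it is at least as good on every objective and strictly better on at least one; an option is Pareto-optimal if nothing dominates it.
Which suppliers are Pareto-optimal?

S7, S8, S9

S1: dominated by S2 (lead time 22≤24, unit cost 38≤54).
S2: dominated by S4 (lead time 8≤22, unit cost 31≤38).
S3: dominated by S2 (lead time 22≤28, unit cost 38≤46).
S4: dominated by S9 (lead time 7≤8, unit cost 16≤31).
S5: dominated by S7 (lead time 9≤22, unit cost 10≤12).
S6: dominated by S4 (lead time 8≤13, unit cost 31≤60).
S7: not dominated (best unit cost).
S8: not dominated (best lead time).
S9: not dominated.
S10: dominated by S2 (lead time 22≤26, unit cost 38≤38).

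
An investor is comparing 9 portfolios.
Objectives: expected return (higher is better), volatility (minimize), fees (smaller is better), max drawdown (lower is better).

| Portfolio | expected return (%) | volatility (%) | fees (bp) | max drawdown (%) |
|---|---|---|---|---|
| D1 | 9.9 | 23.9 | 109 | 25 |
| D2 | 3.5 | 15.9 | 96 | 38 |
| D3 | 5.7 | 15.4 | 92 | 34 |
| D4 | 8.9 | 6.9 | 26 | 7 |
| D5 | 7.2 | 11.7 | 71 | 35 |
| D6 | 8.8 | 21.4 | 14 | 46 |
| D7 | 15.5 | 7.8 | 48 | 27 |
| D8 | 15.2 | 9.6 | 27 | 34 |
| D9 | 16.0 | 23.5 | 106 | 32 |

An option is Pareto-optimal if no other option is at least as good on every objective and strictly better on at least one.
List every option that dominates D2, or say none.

D3: expected return 5.7≥3.5, volatility 15.4≤15.9, fees 92≤96, max drawdown 34≤38 — dominates D2.
D4: expected return 8.9≥3.5, volatility 6.9≤15.9, fees 26≤96, max drawdown 7≤38 — dominates D2.
D5: expected return 7.2≥3.5, volatility 11.7≤15.9, fees 71≤96, max drawdown 35≤38 — dominates D2.
D7: expected return 15.5≥3.5, volatility 7.8≤15.9, fees 48≤96, max drawdown 27≤38 — dominates D2.
D8: expected return 15.2≥3.5, volatility 9.6≤15.9, fees 27≤96, max drawdown 34≤38 — dominates D2.
Others (D1, D6, D9) are each worse than D2 on at least one objective.

D3, D4, D5, D7, D8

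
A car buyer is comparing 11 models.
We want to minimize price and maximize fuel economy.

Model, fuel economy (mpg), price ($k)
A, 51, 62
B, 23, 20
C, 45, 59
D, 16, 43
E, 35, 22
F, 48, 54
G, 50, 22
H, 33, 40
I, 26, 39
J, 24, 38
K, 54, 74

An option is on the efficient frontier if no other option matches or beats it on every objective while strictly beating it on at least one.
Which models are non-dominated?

A, B, G, K

A: not dominated.
B: not dominated (best price).
C: dominated by F (fuel economy 48≥45, price 54≤59).
D: dominated by B (fuel economy 23≥16, price 20≤43).
E: dominated by G (fuel economy 50≥35, price 22≤22).
F: dominated by G (fuel economy 50≥48, price 22≤54).
G: not dominated.
H: dominated by E (fuel economy 35≥33, price 22≤40).
I: dominated by E (fuel economy 35≥26, price 22≤39).
J: dominated by E (fuel economy 35≥24, price 22≤38).
K: not dominated (best fuel economy).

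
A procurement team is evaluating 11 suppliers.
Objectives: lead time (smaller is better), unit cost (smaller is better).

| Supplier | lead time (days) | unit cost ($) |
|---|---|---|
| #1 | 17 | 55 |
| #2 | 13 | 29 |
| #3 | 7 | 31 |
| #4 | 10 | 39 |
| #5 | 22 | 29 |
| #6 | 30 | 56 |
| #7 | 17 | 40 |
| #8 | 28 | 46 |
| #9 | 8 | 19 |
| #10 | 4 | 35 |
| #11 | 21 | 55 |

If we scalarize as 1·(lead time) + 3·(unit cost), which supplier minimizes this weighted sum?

#1: 1·17 + 3·55 = 182
#2: 1·13 + 3·29 = 100
#3: 1·7 + 3·31 = 100
#4: 1·10 + 3·39 = 127
#5: 1·22 + 3·29 = 109
#6: 1·30 + 3·56 = 198
#7: 1·17 + 3·40 = 137
#8: 1·28 + 3·46 = 166
#9: 1·8 + 3·19 = 65
#10: 1·4 + 3·35 = 109
#11: 1·21 + 3·55 = 186
Lowest: #9 at 65.

#9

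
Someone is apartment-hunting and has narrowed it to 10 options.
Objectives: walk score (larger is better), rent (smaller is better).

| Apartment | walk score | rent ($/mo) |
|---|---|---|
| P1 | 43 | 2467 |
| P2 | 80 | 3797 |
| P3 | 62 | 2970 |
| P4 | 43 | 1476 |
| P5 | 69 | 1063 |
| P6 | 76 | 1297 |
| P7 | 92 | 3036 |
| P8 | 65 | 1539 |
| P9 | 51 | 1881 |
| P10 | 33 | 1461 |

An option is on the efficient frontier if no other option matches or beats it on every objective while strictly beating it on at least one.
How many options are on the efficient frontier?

3

P1: dominated by P4 (walk score 43≥43, rent 1476≤2467).
P2: dominated by P7 (walk score 92≥80, rent 3036≤3797).
P3: dominated by P5 (walk score 69≥62, rent 1063≤2970).
P4: dominated by P5 (walk score 69≥43, rent 1063≤1476).
P5: not dominated (best rent).
P6: not dominated.
P7: not dominated (best walk score).
P8: dominated by P5 (walk score 69≥65, rent 1063≤1539).
P9: dominated by P5 (walk score 69≥51, rent 1063≤1881).
P10: dominated by P5 (walk score 69≥33, rent 1063≤1461).
Pareto-optimal: P5, P6, P7 → 3.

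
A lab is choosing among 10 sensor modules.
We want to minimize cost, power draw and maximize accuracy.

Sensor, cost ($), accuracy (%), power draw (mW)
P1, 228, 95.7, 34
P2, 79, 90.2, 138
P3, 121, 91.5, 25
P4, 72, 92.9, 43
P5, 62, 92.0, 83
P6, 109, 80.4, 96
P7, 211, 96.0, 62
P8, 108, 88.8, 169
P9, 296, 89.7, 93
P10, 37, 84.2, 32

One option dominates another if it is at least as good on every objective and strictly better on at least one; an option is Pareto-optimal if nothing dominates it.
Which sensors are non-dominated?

P1, P3, P4, P5, P7, P10

P1: not dominated.
P2: dominated by P4 (cost 72≤79, accuracy 92.9≥90.2, power draw 43≤138).
P3: not dominated (best power draw).
P4: not dominated.
P5: not dominated.
P6: dominated by P4 (cost 72≤109, accuracy 92.9≥80.4, power draw 43≤96).
P7: not dominated (best accuracy).
P8: dominated by P2 (cost 79≤108, accuracy 90.2≥88.8, power draw 138≤169).
P9: dominated by P1 (cost 228≤296, accuracy 95.7≥89.7, power draw 34≤93).
P10: not dominated (best cost).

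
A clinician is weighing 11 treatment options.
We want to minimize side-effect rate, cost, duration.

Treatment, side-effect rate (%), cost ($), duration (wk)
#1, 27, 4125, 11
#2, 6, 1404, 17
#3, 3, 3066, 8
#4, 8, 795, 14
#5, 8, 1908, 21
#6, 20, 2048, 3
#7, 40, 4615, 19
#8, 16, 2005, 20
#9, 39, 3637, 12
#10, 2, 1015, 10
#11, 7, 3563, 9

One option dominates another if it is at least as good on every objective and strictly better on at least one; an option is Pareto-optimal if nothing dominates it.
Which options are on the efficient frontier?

#3, #4, #6, #10

#1: dominated by #3 (side-effect rate 3≤27, cost 3066≤4125, duration 8≤11).
#2: dominated by #10 (side-effect rate 2≤6, cost 1015≤1404, duration 10≤17).
#3: not dominated.
#4: not dominated (best cost).
#5: dominated by #2 (side-effect rate 6≤8, cost 1404≤1908, duration 17≤21).
#6: not dominated (best duration).
#7: dominated by #1 (side-effect rate 27≤40, cost 4125≤4615, duration 11≤19).
#8: dominated by #2 (side-effect rate 6≤16, cost 1404≤2005, duration 17≤20).
#9: dominated by #3 (side-effect rate 3≤39, cost 3066≤3637, duration 8≤12).
#10: not dominated (best side-effect rate).
#11: dominated by #3 (side-effect rate 3≤7, cost 3066≤3563, duration 8≤9).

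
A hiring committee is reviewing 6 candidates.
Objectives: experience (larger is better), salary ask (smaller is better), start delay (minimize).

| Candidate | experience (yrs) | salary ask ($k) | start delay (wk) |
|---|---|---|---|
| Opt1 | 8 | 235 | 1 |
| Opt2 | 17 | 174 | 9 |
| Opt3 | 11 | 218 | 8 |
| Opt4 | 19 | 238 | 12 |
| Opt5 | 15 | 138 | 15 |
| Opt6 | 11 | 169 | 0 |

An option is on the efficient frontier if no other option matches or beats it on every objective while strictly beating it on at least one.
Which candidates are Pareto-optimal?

Opt1: dominated by Opt6 (experience 11≥8, salary ask 169≤235, start delay 0≤1).
Opt2: not dominated.
Opt3: dominated by Opt6 (experience 11≥11, salary ask 169≤218, start delay 0≤8).
Opt4: not dominated (best experience).
Opt5: not dominated (best salary ask).
Opt6: not dominated (best start delay).

Opt2, Opt4, Opt5, Opt6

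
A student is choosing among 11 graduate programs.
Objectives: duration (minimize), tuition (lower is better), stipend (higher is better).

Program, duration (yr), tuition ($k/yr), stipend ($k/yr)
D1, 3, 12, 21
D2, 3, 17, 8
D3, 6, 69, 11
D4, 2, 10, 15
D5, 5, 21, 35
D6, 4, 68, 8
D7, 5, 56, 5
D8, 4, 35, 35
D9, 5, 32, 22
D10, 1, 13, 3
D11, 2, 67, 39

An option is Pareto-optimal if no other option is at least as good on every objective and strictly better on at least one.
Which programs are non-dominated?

D1, D4, D5, D8, D10, D11

D1: not dominated.
D2: dominated by D1 (duration 3≤3, tuition 12≤17, stipend 21≥8).
D3: dominated by D1 (duration 3≤6, tuition 12≤69, stipend 21≥11).
D4: not dominated (best tuition).
D5: not dominated.
D6: dominated by D1 (duration 3≤4, tuition 12≤68, stipend 21≥8).
D7: dominated by D1 (duration 3≤5, tuition 12≤56, stipend 21≥5).
D8: not dominated.
D9: dominated by D5 (duration 5≤5, tuition 21≤32, stipend 35≥22).
D10: not dominated (best duration).
D11: not dominated (best stipend).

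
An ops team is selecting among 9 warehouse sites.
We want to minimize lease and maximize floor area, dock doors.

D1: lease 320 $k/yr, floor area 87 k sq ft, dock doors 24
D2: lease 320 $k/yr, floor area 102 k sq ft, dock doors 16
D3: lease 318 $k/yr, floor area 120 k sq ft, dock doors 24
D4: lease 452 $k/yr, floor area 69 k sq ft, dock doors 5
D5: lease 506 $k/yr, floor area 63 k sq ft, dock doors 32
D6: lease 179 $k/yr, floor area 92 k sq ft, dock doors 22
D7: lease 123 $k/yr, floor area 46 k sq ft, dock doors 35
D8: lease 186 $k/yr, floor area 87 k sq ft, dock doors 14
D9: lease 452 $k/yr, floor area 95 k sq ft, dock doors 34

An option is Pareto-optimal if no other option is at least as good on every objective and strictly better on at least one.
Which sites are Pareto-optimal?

D1: dominated by D3 (lease 318≤320, floor area 120≥87, dock doors 24≥24).
D2: dominated by D3 (lease 318≤320, floor area 120≥102, dock doors 24≥16).
D3: not dominated (best floor area).
D4: dominated by D1 (lease 320≤452, floor area 87≥69, dock doors 24≥5).
D5: dominated by D9 (lease 452≤506, floor area 95≥63, dock doors 34≥32).
D6: not dominated.
D7: not dominated (best lease).
D8: dominated by D6 (lease 179≤186, floor area 92≥87, dock doors 22≥14).
D9: not dominated.

D3, D6, D7, D9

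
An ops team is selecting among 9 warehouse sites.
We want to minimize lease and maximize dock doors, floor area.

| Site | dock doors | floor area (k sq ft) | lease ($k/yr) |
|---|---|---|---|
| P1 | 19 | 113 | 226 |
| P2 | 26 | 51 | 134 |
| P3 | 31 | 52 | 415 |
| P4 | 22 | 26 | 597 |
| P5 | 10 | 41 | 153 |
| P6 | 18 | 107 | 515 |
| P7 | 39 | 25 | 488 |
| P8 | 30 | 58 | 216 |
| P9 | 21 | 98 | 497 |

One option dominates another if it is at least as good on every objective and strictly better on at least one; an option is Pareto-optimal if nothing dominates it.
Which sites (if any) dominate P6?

P1: dock doors 19≥18, floor area 113≥107, lease 226≤515 — dominates P6.
Others (P2, P3, P4, P5, P7, P8, P9) are each worse than P6 on at least one objective.

P1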